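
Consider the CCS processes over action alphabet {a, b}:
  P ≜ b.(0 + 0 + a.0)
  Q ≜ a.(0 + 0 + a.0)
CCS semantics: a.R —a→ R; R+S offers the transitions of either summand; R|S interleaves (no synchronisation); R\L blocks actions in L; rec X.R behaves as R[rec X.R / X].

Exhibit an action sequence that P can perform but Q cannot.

b

LTS(P): 3 reachable states
  u0 = b.(0 + 0 + a.0) :: =b=> u1
  u1 = 0 + 0 + a.0 :: =a=> u2
  u2 = 0 :: (no moves)
LTS(Q): 3 reachable states
  v0 = a.(0 + 0 + a.0) :: =a=> v1
  v1 = 0 + 0 + a.0 :: =a=> v2
  v2 = 0 :: (no moves)
Run σ = ⟨b⟩ on P: start {u0}
  after b @ step 1: {u1}
  — P admits the full trace.
Run σ = ⟨b⟩ on Q: start {v0}
  after b @ step 1: ∅ (Q stuck)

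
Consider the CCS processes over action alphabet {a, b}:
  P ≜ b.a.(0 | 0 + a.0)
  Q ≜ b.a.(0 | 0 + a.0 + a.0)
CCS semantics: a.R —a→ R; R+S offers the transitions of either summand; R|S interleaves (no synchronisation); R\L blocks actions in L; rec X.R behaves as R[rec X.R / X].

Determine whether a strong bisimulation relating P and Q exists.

YES

P's transition system — 4 states:
  s0 = b.a.(0 | 0 + a.0) ⊢ --b--▸ s1
  s1 = a.(0 | 0 + a.0) ⊢ --a--▸ s2
  s2 = 0 | 0 + a.0 ⊢ --a--▸ s3
  s3 = 0 ⊢ deadlocked
Q's transition system — 4 states:
  t0 = b.a.(0 | 0 + a.0 + a.0) ⊢ --b--▸ t1
  t1 = a.(0 | 0 + a.0 + a.0) ⊢ --a--▸ t2
  t2 = 0 | 0 + a.0 + a.0 ⊢ --a--▸ t3
  t3 = 0 ⊢ deadlocked
Partition-refinement fixed point:
  B0 = {s0, t0}
  B1 = {s1, t1}
  B2 = {s2, t2}
  B3 = {s3, t3}
s0 ∈ B0, t0 ∈ B0 → same block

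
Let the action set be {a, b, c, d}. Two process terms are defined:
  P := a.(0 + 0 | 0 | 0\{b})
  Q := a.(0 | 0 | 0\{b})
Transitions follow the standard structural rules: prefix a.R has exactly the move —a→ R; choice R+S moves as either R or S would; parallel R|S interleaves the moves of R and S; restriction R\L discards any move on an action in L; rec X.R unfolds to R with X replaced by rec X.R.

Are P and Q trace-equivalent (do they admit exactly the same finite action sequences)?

P's transition system — 2 states:
  s0 = a.(0 + 0 | 0 | 0\{b}) :: ··a··> s1
  s1 = 0 + 0 | 0 | 0\{b} :: stopped
Q's transition system — 2 states:
  t0 = a.(0 | 0 | 0\{b}) :: ··a··> t1
  t1 = 0 | 0 | 0\{b} :: stopped
Bisimilarity quotient blocks:
  B0 = {s0, t0}
  B1 = {s1, t1}
s0 ∈ B0, t0 ∈ B0 → same block
Bisimilar ⇒ trace-equivalent.

trace-equivalent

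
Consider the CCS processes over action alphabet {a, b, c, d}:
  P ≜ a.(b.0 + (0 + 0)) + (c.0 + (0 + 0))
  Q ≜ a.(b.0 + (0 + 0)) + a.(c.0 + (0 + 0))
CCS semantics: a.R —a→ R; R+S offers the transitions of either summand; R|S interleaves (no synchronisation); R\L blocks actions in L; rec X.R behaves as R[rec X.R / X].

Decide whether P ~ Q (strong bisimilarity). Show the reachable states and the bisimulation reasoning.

P ≁ Q

P's transition system — 3 states:
  s0 = a.(b.0 + (0 + 0)) + (c.0 + (0 + 0)) has moves ··a··> s1, ··c··> s2
  s1 = b.0 + (0 + 0) has moves ··b··> s2
  s2 = 0 has moves stopped
Q's transition system — 4 states:
  t0 = a.(b.0 + (0 + 0)) + a.(c.0 + (0 + 0)) has moves ··a··> t1, ··a··> t2
  t1 = b.0 + (0 + 0) has moves ··b··> t3
  t2 = c.0 + (0 + 0) has moves ··c··> t3
  t3 = 0 has moves stopped
Partition-refinement fixed point:
  B0 = {s0}
  B1 = {s1, t1}
  B2 = {s2, t3}
  B3 = {t0}
  B4 = {t2}
s0 ∈ B0, t0 ∈ B3 → different blocks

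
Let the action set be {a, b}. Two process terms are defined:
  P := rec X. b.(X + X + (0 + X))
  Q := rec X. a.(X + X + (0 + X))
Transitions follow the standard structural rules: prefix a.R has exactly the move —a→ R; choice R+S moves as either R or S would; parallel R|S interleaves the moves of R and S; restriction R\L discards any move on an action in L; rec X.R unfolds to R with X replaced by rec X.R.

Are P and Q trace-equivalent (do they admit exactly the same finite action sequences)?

traces(P) ≠ traces(Q) — witness ⟨b⟩

Reachable graph of P (2 states):
  s0 = rec X. b.(X + X + (0 + X)) :: —b→ s1
  s1 = (rec X. b.(X + X + (0 + X))) + (rec X. b.(X + X + (0 + X))) + (0 + (rec X. b.(X + X + (0 + X)))) :: —b→ s1
Reachable graph of Q (2 states):
  t0 = rec X. a.(X + X + (0 + X)) :: —a→ t1
  t1 = (rec X. a.(X + X + (0 + X))) + (rec X. a.(X + X + (0 + X))) + (0 + (rec X. a.(X + X + (0 + X)))) :: —a→ t1
Executing b from P (initial set {s0}):
  after b @ step 1: {s1}
  — P admits the full trace.
Executing b from Q (initial set {t0}):
  after b @ step 1: no successor for Q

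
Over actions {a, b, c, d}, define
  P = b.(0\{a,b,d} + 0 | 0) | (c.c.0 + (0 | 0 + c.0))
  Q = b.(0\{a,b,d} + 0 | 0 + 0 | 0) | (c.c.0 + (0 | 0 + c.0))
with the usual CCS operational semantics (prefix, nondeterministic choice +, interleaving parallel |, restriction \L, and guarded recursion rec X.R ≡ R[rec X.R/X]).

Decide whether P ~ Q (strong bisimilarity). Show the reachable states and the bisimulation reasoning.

LTS(P): 6 reachable states
  m0 = b.(0\{a,b,d} + 0 | 0) | (c.c.0 + (0 | 0 + c.0)) → --b--▸ m1, --c--▸ m2, --c--▸ m3
  m1 = (0\{a,b,d} + 0 | 0) | (c.c.0 + (0 | 0 + c.0)) → --c--▸ m4, --c--▸ m5
  m2 = b.(0\{a,b,d} + 0 | 0) | 0 → --b--▸ m4
  m3 = b.(0\{a,b,d} + 0 | 0) | c.0 → --b--▸ m5, --c--▸ m2
  m4 = (0\{a,b,d} + 0 | 0) | 0 → ∅
  m5 = (0\{a,b,d} + 0 | 0) | c.0 → --c--▸ m4
LTS(Q): 6 reachable states
  n0 = b.(0\{a,b,d} + 0 | 0 + 0 | 0) | (c.c.0 + (0 | 0 + c.0)) → --b--▸ n1, --c--▸ n2, --c--▸ n3
  n1 = (0\{a,b,d} + 0 | 0 + 0 | 0) | (c.c.0 + (0 | 0 + c.0)) → --c--▸ n4, --c--▸ n5
  n2 = b.(0\{a,b,d} + 0 | 0 + 0 | 0) | 0 → --b--▸ n4
  n3 = b.(0\{a,b,d} + 0 | 0 + 0 | 0) | c.0 → --b--▸ n5, --c--▸ n2
  n4 = (0\{a,b,d} + 0 | 0 + 0 | 0) | 0 → ∅
  n5 = (0\{a,b,d} + 0 | 0 + 0 | 0) | c.0 → --c--▸ n4
Coarsest stable partition (strong bisimilarity classes):
  B0 = {m0, n0}
  B1 = {m3, n3}
  B2 = {m2, n2}
  B3 = {m4, n4}
  B4 = {m5, n5}
  B5 = {m1, n1}
m0 ∈ B0, n0 ∈ B0 → same block

P ~ Q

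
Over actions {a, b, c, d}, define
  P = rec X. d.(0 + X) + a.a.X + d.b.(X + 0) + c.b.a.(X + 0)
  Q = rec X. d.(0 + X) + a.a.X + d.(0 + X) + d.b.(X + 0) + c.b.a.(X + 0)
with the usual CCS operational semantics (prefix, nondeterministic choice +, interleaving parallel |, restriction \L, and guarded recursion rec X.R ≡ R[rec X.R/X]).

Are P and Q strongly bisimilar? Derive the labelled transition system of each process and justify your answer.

P ~ Q

Reachable graph of P (7 states):
  m0 = rec X. d.(0 + X) + a.a.X + d.b.(X + 0) + c.b.a.(X + 0) → --a--▸ m1, --c--▸ m2, --d--▸ m3, --d--▸ m4
  m1 = a.(rec X. d.(0 + X) + a.a.X + d.b.(X + 0) + c.b.a.(X + 0)) → --a--▸ m0
  m2 = b.a.((rec X. d.(0 + X) + a.a.X + d.b.(X + 0) + c.b.a.(X + 0)) + 0) → --b--▸ m5
  m3 = 0 + (rec X. d.(0 + X) + a.a.X + d.b.(X + 0) + c.b.a.(X + 0)) → --a--▸ m1, --c--▸ m2, --d--▸ m3, --d--▸ m4
  m4 = b.((rec X. d.(0 + X) + a.a.X + d.b.(X + 0) + c.b.a.(X + 0)) + 0) → --b--▸ m6
  m5 = a.((rec X. d.(0 + X) + a.a.X + d.b.(X + 0) + c.b.a.(X + 0)) + 0) → --a--▸ m6
  m6 = (rec X. d.(0 + X) + a.a.X + d.b.(X + 0) + c.b.a.(X + 0)) + 0 → --a--▸ m1, --c--▸ m2, --d--▸ m3, --d--▸ m4
Reachable graph of Q (7 states):
  n0 = rec X. d.(0 + X) + a.a.X + d.(0 + X) + d.b.(X + 0) + c.b.a.(X + 0) → --a--▸ n1, --c--▸ n2, --d--▸ n3, --d--▸ n4
  n1 = a.(rec X. d.(0 + X) + a.a.X + d.(0 + X) + d.b.(X + 0) + c.b.a.(X + 0)) → --a--▸ n0
  n2 = b.a.((rec X. d.(0 + X) + a.a.X + d.(0 + X) + d.b.(X + 0) + c.b.a.(X + 0)) + 0) → --b--▸ n5
  n3 = 0 + (rec X. d.(0 + X) + a.a.X + d.(0 + X) + d.b.(X + 0) + c.b.a.(X + 0)) → --a--▸ n1, --c--▸ n2, --d--▸ n3, --d--▸ n4
  n4 = b.((rec X. d.(0 + X) + a.a.X + d.(0 + X) + d.b.(X + 0) + c.b.a.(X + 0)) + 0) → --b--▸ n6
  n5 = a.((rec X. d.(0 + X) + a.a.X + d.(0 + X) + d.b.(X + 0) + c.b.a.(X + 0)) + 0) → --a--▸ n6
  n6 = (rec X. d.(0 + X) + a.a.X + d.(0 + X) + d.b.(X + 0) + c.b.a.(X + 0)) + 0 → --a--▸ n1, --c--▸ n2, --d--▸ n3, --d--▸ n4
Partition-refinement fixed point:
  B0 = {m0, m3, m6, n0, n3, n6}
  B1 = {m1, m5, n1, n5}
  B2 = {m4, n4}
  B3 = {m2, n2}
m0 ∈ B0, n0 ∈ B0 → same block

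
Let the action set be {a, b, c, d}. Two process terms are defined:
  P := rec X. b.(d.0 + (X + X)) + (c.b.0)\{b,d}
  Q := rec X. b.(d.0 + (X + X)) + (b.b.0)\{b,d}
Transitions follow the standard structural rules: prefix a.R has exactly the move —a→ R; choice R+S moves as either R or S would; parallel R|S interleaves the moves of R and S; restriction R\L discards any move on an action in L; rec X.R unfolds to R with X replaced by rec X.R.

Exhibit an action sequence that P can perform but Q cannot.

LTS(P): 4 reachable states
  u0 = rec X. b.(d.0 + (X + X)) + (c.b.0)\{b,d} ⊢ ··b··> u1, ··c··> u2
  u1 = d.0 + ((rec X. b.(d.0 + (X + X)) + (c.b.0)\{b,d}) + (rec X. b.(d.0 + (X + X)) + (c.b.0)\{b,d})) ⊢ ··b··> u1, ··c··> u2, ··d··> u3
  u2 = (b.0)\{b,d} ⊢ ∅
  u3 = 0 ⊢ ∅
LTS(Q): 3 reachable states
  v0 = rec X. b.(d.0 + (X + X)) + (b.b.0)\{b,d} ⊢ ··b··> v1
  v1 = d.0 + ((rec X. b.(d.0 + (X + X)) + (b.b.0)\{b,d}) + (rec X. b.(d.0 + (X + X)) + (b.b.0)\{b,d})) ⊢ ··b··> v1, ··d··> v2
  v2 = 0 ⊢ ∅
Trace ⟨c⟩ through P, begin at {u0}:
  after c @ step 1: {u2}
  — P admits the full trace.
Trace ⟨c⟩ through Q, begin at {v0}:
  after c @ step 1: ∅ (Q stuck)

c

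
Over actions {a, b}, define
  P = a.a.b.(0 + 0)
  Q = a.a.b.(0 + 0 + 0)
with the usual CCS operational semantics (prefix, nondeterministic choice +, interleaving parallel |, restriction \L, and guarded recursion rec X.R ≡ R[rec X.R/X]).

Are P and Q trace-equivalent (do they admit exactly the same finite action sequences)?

LTS(P): 4 reachable states
  u0 = a.a.b.(0 + 0) has moves --a--▸ u1
  u1 = a.b.(0 + 0) has moves --a--▸ u2
  u2 = b.(0 + 0) has moves --b--▸ u3
  u3 = 0 + 0 has moves ∅
LTS(Q): 4 reachable states
  v0 = a.a.b.(0 + 0 + 0) has moves --a--▸ v1
  v1 = a.b.(0 + 0 + 0) has moves --a--▸ v2
  v2 = b.(0 + 0 + 0) has moves --b--▸ v3
  v3 = 0 + 0 + 0 has moves ∅
Bisimilarity quotient blocks:
  B0 = {u0, v0}
  B1 = {u1, v1}
  B2 = {u2, v2}
  B3 = {u3, v3}
u0 ∈ B0, v0 ∈ B0 → same block
Bisimilar ⇒ trace-equivalent.

YES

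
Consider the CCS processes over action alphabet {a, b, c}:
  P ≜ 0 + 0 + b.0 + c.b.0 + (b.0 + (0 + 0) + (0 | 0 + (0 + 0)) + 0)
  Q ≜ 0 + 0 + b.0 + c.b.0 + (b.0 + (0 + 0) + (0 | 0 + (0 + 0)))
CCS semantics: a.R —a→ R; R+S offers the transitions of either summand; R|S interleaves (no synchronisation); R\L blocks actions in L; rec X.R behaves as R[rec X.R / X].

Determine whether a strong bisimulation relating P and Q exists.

P ~ Q

P's transition system — 3 states:
  m0 = 0 + 0 + b.0 + c.b.0 + (b.0 + (0 + 0) + (0 | 0 + (0 + 0)) + 0) | ··b··> m1, ··c··> m2
  m1 = 0 | ∅
  m2 = b.0 | ··b··> m1
Q's transition system — 3 states:
  n0 = 0 + 0 + b.0 + c.b.0 + (b.0 + (0 + 0) + (0 | 0 + (0 + 0))) | ··b··> n1, ··c··> n2
  n1 = 0 | ∅
  n2 = b.0 | ··b··> n1
Bisimilarity quotient blocks:
  B0 = {m0, n0}
  B1 = {m1, n1}
  B2 = {m2, n2}
m0 ∈ B0, n0 ∈ B0 → same block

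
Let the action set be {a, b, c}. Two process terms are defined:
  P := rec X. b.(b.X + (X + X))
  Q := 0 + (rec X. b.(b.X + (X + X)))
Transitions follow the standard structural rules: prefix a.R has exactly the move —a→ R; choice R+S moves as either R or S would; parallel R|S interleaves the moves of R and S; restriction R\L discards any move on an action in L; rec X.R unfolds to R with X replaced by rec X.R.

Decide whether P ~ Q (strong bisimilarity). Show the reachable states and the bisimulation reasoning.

Reachable graph of P (2 states):
  m0 = rec X. b.(b.X + (X + X)) | --b--▸ m1
  m1 = b.(rec X. b.(b.X + (X + X))) + ((rec X. b.(b.X + (X + X))) + (rec X. b.(b.X + (X + X)))) | --b--▸ m0, --b--▸ m1
Reachable graph of Q (3 states):
  n0 = 0 + (rec X. b.(b.X + (X + X))) | --b--▸ n1
  n1 = b.(rec X. b.(b.X + (X + X))) + ((rec X. b.(b.X + (X + X))) + (rec X. b.(b.X + (X + X)))) | --b--▸ n1, --b--▸ n2
  n2 = rec X. b.(b.X + (X + X)) | --b--▸ n1
Coarsest stable partition (strong bisimilarity classes):
  B0 = {m0, m1, n0, n1, n2}
m0 ∈ B0, n0 ∈ B0 → same block

bisimilar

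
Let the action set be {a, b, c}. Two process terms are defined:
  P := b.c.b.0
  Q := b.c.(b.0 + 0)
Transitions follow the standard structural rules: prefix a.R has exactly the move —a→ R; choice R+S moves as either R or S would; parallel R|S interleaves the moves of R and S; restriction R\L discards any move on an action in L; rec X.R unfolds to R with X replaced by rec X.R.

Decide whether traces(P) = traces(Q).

LTS(P): 4 reachable states
  p0 = b.c.b.0 has moves —b→ p1
  p1 = c.b.0 has moves —c→ p2
  p2 = b.0 has moves —b→ p3
  p3 = 0 has moves stopped
LTS(Q): 4 reachable states
  q0 = b.c.(b.0 + 0) has moves —b→ q1
  q1 = c.(b.0 + 0) has moves —c→ q2
  q2 = b.0 + 0 has moves —b→ q3
  q3 = 0 has moves stopped
Coarsest stable partition (strong bisimilarity classes):
  B0 = {p0, q0}
  B1 = {p1, q1}
  B2 = {p2, q2}
  B3 = {p3, q3}
p0 ∈ B0, q0 ∈ B0 → same block
Bisimilar ⇒ trace-equivalent.

traces(P) = traces(Q)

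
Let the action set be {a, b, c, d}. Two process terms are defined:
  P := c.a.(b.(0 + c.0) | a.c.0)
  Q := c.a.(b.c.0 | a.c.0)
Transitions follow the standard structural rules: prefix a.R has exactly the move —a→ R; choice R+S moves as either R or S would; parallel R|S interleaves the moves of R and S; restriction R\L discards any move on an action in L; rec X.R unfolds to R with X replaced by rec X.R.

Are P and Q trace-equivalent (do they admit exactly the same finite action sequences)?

Reachable graph of P (11 states):
  u0 = c.a.(b.(0 + c.0) | a.c.0) | ··c··> u1
  u1 = a.(b.(0 + c.0) | a.c.0) | ··a··> u2
  u2 = b.(0 + c.0) | a.c.0 | ··a··> u3, ··b··> u4
  u3 = b.(0 + c.0) | c.0 | ··b··> u5, ··c··> u6
  u4 = (0 + c.0) | a.c.0 | ··a··> u5, ··c··> u7
  u5 = (0 + c.0) | c.0 | ··c··> u8, ··c··> u9
  u6 = b.(0 + c.0) | 0 | ··b··> u8
  u7 = 0 | a.c.0 | ··a··> u9
  u8 = (0 + c.0) | 0 | ··c··> u10
  u9 = 0 | c.0 | ··c··> u10
  u10 = 0 | 0 | (no moves)
Reachable graph of Q (11 states):
  v0 = c.a.(b.c.0 | a.c.0) | ··c··> v1
  v1 = a.(b.c.0 | a.c.0) | ··a··> v2
  v2 = b.c.0 | a.c.0 | ··a··> v3, ··b··> v4
  v3 = b.c.0 | c.0 | ··b··> v5, ··c··> v6
  v4 = c.0 | a.c.0 | ··a··> v5, ··c··> v7
  v5 = c.0 | c.0 | ··c··> v8, ··c··> v9
  v6 = b.c.0 | 0 | ··b··> v9
  v7 = 0 | a.c.0 | ··a··> v8
  v8 = 0 | c.0 | ··c··> v10
  v9 = c.0 | 0 | ··c··> v10
  v10 = 0 | 0 | (no moves)
Coarsest stable partition (strong bisimilarity classes):
  B0 = {u0, v0}
  B1 = {u1, v1}
  B2 = {u2, v2}
  B3 = {u3, v3}
  B4 = {u6, v6}
  B5 = {u8, u9, v8, v9}
  B6 = {u10, v10}
  B7 = {u5, v5}
  B8 = {u4, v4}
  B9 = {u7, v7}
u0 ∈ B0, v0 ∈ B0 → same block
Bisimilar ⇒ trace-equivalent.

trace-equivalent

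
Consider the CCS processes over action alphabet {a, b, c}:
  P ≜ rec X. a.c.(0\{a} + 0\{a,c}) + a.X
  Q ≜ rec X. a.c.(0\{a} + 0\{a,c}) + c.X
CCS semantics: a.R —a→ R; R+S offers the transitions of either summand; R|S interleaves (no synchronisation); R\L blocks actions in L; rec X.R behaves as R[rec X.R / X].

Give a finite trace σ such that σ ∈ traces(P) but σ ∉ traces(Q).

aa

LTS(P): 3 reachable states
  s0 = rec X. a.c.(0\{a} + 0\{a,c}) + a.X → --a--▸ s0, --a--▸ s1
  s1 = c.(0\{a} + 0\{a,c}) → --c--▸ s2
  s2 = 0\{a} + 0\{a,c} → stopped
LTS(Q): 3 reachable states
  t0 = rec X. a.c.(0\{a} + 0\{a,c}) + c.X → --a--▸ t1, --c--▸ t0
  t1 = c.(0\{a} + 0\{a,c}) → --c--▸ t2
  t2 = 0\{a} + 0\{a,c} → stopped
Run σ = ⟨aa⟩ on P: start {s0}
  step 1 (a): {s0, s1}
  step 2 (a): {s0, s1}
  — P admits the full trace.
Run σ = ⟨aa⟩ on Q: start {t0}
  step 1 (a): {t1}
  step 2 (a): ∅ (Q stuck)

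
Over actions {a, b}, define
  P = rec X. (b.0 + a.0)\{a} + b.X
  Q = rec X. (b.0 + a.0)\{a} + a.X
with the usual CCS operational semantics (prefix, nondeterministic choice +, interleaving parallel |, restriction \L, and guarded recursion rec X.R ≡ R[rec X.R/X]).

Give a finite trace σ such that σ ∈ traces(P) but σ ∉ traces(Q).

bb

LTS(P): 2 reachable states
  s0 = rec X. (b.0 + a.0)\{a} + b.X | =b=> s0, =b=> s1
  s1 = 0\{a} | (no moves)
LTS(Q): 2 reachable states
  t0 = rec X. (b.0 + a.0)\{a} + a.X | =a=> t0, =b=> t1
  t1 = 0\{a} | (no moves)
Trace ⟨bb⟩ through P, begin at {s0}:
  after b @ step 1: {s0, s1}
  after b @ step 2: {s0, s1}
  P completes σ.
Trace ⟨bb⟩ through Q, begin at {t0}:
  after b @ step 1: {t1}
  after b @ step 2: ∅  — Q cannot continue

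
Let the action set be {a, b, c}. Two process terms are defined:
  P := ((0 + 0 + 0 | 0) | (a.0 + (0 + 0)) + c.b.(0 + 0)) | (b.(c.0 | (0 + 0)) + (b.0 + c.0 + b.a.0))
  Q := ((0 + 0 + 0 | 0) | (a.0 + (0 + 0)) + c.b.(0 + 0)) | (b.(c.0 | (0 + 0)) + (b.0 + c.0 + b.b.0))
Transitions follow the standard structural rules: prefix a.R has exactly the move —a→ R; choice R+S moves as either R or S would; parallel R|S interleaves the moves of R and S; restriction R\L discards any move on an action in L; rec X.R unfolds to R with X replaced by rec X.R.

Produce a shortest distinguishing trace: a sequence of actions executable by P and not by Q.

P's transition system — 20 states:
  s0 = ((0 + 0 + 0 | 0) | (a.0 + (0 + 0)) + c.b.(0 + 0)) | (b.(c.0 | (0 + 0)) + (b.0 + c.0 + b.a.0)) ⊢ ··a··> s1, ··b··> s2, ··b··> s3, ··b··> s4, ··c··> s3, ··c··> s5
  s1 = (0 + 0 + 0 | 0) | 0 | (b.(c.0 | (0 + 0)) + (b.0 + c.0 + b.a.0)) ⊢ ··b··> s6, ··b··> s7, ··b··> s8, ··c··> s7
  s2 = ((0 + 0 + 0 | 0) | (a.0 + (0 + 0)) + c.b.(0 + 0)) | (c.0 | (0 + 0)) ⊢ ··a··> s6, ··c··> s10, ··c··> s9
  s3 = ((0 + 0 + 0 | 0) | (a.0 + (0 + 0)) + c.b.(0 + 0)) | 0 ⊢ ··a··> s7, ··c··> s11
  s4 = ((0 + 0 + 0 | 0) | (a.0 + (0 + 0)) + c.b.(0 + 0)) | a.0 ⊢ ··a··> s3, ··a··> s8, ··c··> s12
  s5 = b.(0 + 0) | (b.(c.0 | (0 + 0)) + (b.0 + c.0 + b.a.0)) ⊢ ··b··> s10, ··b··> s11, ··b··> s12, ··b··> s13, ··c··> s11
  s6 = (0 + 0 + 0 | 0) | 0 | (c.0 | (0 + 0)) ⊢ ··c··> s14
  s7 = (0 + 0 + 0 | 0) | 0 | 0 ⊢ deadlocked
  s8 = (0 + 0 + 0 | 0) | 0 | a.0 ⊢ ··a··> s7
  s9 = ((0 + 0 + 0 | 0) | (a.0 + (0 + 0)) + c.b.(0 + 0)) | (0 | (0 + 0)) ⊢ ··a··> s14, ··c··> s15
  s10 = b.(0 + 0) | (c.0 | (0 + 0)) ⊢ ··b··> s16, ··c··> s15
  s11 = b.(0 + 0) | 0 ⊢ ··b··> s17
  s12 = b.(0 + 0) | a.0 ⊢ ··a··> s11, ··b··> s18
  s13 = (0 + 0) | (b.(c.0 | (0 + 0)) + (b.0 + c.0 + b.a.0)) ⊢ ··b··> s16, ··b··> s17, ··b··> s18, ··c··> s17
  s14 = (0 + 0 + 0 | 0) | 0 | (0 | (0 + 0)) ⊢ deadlocked
  s15 = b.(0 + 0) | (0 | (0 + 0)) ⊢ ··b··> s19
  s16 = (0 + 0) | (c.0 | (0 + 0)) ⊢ ··c··> s19
  s17 = (0 + 0) | 0 ⊢ deadlocked
  s18 = (0 + 0) | a.0 ⊢ ··a··> s17
  s19 = (0 + 0) | (0 | (0 + 0)) ⊢ deadlocked
Q's transition system — 20 states:
  t0 = ((0 + 0 + 0 | 0) | (a.0 + (0 + 0)) + c.b.(0 + 0)) | (b.(c.0 | (0 + 0)) + (b.0 + c.0 + b.b.0)) ⊢ ··a··> t1, ··b··> t2, ··b··> t3, ··b··> t4, ··c··> t3, ··c··> t5
  t1 = (0 + 0 + 0 | 0) | 0 | (b.(c.0 | (0 + 0)) + (b.0 + c.0 + b.b.0)) ⊢ ··b··> t6, ··b··> t7, ··b··> t8, ··c··> t7
  t2 = ((0 + 0 + 0 | 0) | (a.0 + (0 + 0)) + c.b.(0 + 0)) | (c.0 | (0 + 0)) ⊢ ··a··> t6, ··c··> t10, ··c··> t9
  t3 = ((0 + 0 + 0 | 0) | (a.0 + (0 + 0)) + c.b.(0 + 0)) | 0 ⊢ ··a··> t7, ··c··> t11
  t4 = ((0 + 0 + 0 | 0) | (a.0 + (0 + 0)) + c.b.(0 + 0)) | b.0 ⊢ ··a··> t8, ··b··> t3, ··c··> t12
  t5 = b.(0 + 0) | (b.(c.0 | (0 + 0)) + (b.0 + c.0 + b.b.0)) ⊢ ··b··> t10, ··b··> t11, ··b··> t12, ··b··> t13, ··c··> t11
  t6 = (0 + 0 + 0 | 0) | 0 | (c.0 | (0 + 0)) ⊢ ··c··> t14
  t7 = (0 + 0 + 0 | 0) | 0 | 0 ⊢ deadlocked
  t8 = (0 + 0 + 0 | 0) | 0 | b.0 ⊢ ··b··> t7
  t9 = ((0 + 0 + 0 | 0) | (a.0 + (0 + 0)) + c.b.(0 + 0)) | (0 | (0 + 0)) ⊢ ··a··> t14, ··c··> t15
  t10 = b.(0 + 0) | (c.0 | (0 + 0)) ⊢ ··b··> t16, ··c··> t15
  t11 = b.(0 + 0) | 0 ⊢ ··b··> t17
  t12 = b.(0 + 0) | b.0 ⊢ ··b··> t11, ··b··> t18
  t13 = (0 + 0) | (b.(c.0 | (0 + 0)) + (b.0 + c.0 + b.b.0)) ⊢ ··b··> t16, ··b··> t17, ··b··> t18, ··c··> t17
  t14 = (0 + 0 + 0 | 0) | 0 | (0 | (0 + 0)) ⊢ deadlocked
  t15 = b.(0 + 0) | (0 | (0 + 0)) ⊢ ··b··> t19
  t16 = (0 + 0) | (c.0 | (0 + 0)) ⊢ ··c··> t19
  t17 = (0 + 0) | 0 ⊢ deadlocked
  t18 = (0 + 0) | b.0 ⊢ ··b··> t17
  t19 = (0 + 0) | (0 | (0 + 0)) ⊢ deadlocked
Executing aba from P (initial set {s0}):
  step 1 (a): {s1}
  step 2 (b): {s6, s7, s8}
  step 3 (a): {s7}
  P completes σ.
Executing aba from Q (initial set {t0}):
  step 1 (a): {t1}
  step 2 (b): {t6, t7, t8}
  step 3 (a): ∅ (Q stuck)

aba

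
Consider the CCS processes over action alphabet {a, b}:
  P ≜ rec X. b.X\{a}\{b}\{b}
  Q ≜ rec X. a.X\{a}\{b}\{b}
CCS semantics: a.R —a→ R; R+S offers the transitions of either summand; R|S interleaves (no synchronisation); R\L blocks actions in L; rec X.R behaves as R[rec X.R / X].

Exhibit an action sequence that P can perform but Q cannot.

Reachable graph of P (2 states):
  p0 = rec X. b.X\{a}\{b}\{b} :: —b→ p1
  p1 = (rec X. b.X\{a}\{b}\{b})\{a}\{b}\{b} :: (no moves)
Reachable graph of Q (2 states):
  q0 = rec X. a.X\{a}\{b}\{b} :: —a→ q1
  q1 = (rec X. a.X\{a}\{b}\{b})\{a}\{b}\{b} :: (no moves)
Trace ⟨b⟩ through P, begin at {p0}:
  step 1 (b): {p1}
  P completes σ.
Trace ⟨b⟩ through Q, begin at {q0}:
  step 1 (b): ∅  — Q cannot continue

b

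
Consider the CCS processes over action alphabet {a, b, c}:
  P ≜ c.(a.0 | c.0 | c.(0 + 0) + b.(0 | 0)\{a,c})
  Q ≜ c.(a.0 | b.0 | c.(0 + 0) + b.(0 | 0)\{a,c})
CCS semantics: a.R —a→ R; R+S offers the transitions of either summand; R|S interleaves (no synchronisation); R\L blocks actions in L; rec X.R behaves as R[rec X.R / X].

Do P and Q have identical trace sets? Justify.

P's transition system — 10 states:
  s0 = c.(a.0 | c.0 | c.(0 + 0) + b.(0 | 0)\{a,c}) → ··c··> s1
  s1 = a.0 | c.0 | c.(0 + 0) + b.(0 | 0)\{a,c} → ··a··> s2, ··b··> s3, ··c··> s4, ··c··> s5
  s2 = 0 | c.0 | c.(0 + 0) → ··c··> s6, ··c··> s7
  s3 = (0 | 0)\{a,c} → deadlocked
  s4 = a.0 | 0 | c.(0 + 0) → ··a··> s6, ··c··> s8
  s5 = a.0 | c.0 | (0 + 0) → ··a··> s7, ··c··> s8
  s6 = 0 | 0 | c.(0 + 0) → ··c··> s9
  s7 = 0 | c.0 | (0 + 0) → ··c··> s9
  s8 = a.0 | 0 | (0 + 0) → ··a··> s9
  s9 = 0 | 0 | (0 + 0) → deadlocked
Q's transition system — 10 states:
  t0 = c.(a.0 | b.0 | c.(0 + 0) + b.(0 | 0)\{a,c}) → ··c··> t1
  t1 = a.0 | b.0 | c.(0 + 0) + b.(0 | 0)\{a,c} → ··a··> t2, ··b··> t3, ··b··> t4, ··c··> t5
  t2 = 0 | b.0 | c.(0 + 0) → ··b··> t6, ··c··> t7
  t3 = (0 | 0)\{a,c} → deadlocked
  t4 = a.0 | 0 | c.(0 + 0) → ··a··> t6, ··c··> t8
  t5 = a.0 | b.0 | (0 + 0) → ··a··> t7, ··b··> t8
  t6 = 0 | 0 | c.(0 + 0) → ··c··> t9
  t7 = 0 | b.0 | (0 + 0) → ··b··> t9
  t8 = a.0 | 0 | (0 + 0) → ··a··> t9
  t9 = 0 | 0 | (0 + 0) → deadlocked
Run σ = ⟨ccc⟩ on P: start {s0}
  after c @ step 1: {s1}
  after c @ step 2: {s4, s5}
  after c @ step 3: {s8}
  — P admits the full trace.
Run σ = ⟨ccc⟩ on Q: start {t0}
  after c @ step 1: {t1}
  after c @ step 2: {t5}
  after c @ step 3: ∅ (Q stuck)

traces(P) ≠ traces(Q) — witness ⟨ccc⟩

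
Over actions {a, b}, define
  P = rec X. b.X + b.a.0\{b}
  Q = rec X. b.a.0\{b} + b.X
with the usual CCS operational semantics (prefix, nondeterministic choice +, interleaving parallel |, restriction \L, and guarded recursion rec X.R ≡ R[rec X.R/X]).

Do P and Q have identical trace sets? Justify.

LTS(P): 3 reachable states
  p0 = rec X. b.X + b.a.0\{b} → ··b··> p0, ··b··> p1
  p1 = a.0\{b} → ··a··> p2
  p2 = 0\{b} → ·
LTS(Q): 3 reachable states
  q0 = rec X. b.a.0\{b} + b.X → ··b··> q0, ··b··> q1
  q1 = a.0\{b} → ··a··> q2
  q2 = 0\{b} → ·
Bisimilarity quotient blocks:
  B0 = {p0, q0}
  B1 = {p1, q1}
  B2 = {p2, q2}
p0 ∈ B0, q0 ∈ B0 → same block
Bisimilar ⇒ trace-equivalent.

YES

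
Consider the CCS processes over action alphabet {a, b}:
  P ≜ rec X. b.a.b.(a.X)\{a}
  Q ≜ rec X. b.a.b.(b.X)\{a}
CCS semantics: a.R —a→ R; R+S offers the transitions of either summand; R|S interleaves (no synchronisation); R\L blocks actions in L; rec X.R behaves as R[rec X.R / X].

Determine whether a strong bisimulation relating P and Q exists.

P's transition system — 4 states:
  p0 = rec X. b.a.b.(a.X)\{a} :: -b-> p1
  p1 = a.b.(a.(rec X. b.a.b.(a.X)\{a}))\{a} :: -a-> p2
  p2 = b.(a.(rec X. b.a.b.(a.X)\{a}))\{a} :: -b-> p3
  p3 = (a.(rec X. b.a.b.(a.X)\{a}))\{a} :: (no moves)
Q's transition system — 6 states:
  q0 = rec X. b.a.b.(b.X)\{a} :: -b-> q1
  q1 = a.b.(b.(rec X. b.a.b.(b.X)\{a}))\{a} :: -a-> q2
  q2 = b.(b.(rec X. b.a.b.(b.X)\{a}))\{a} :: -b-> q3
  q3 = (b.(rec X. b.a.b.(b.X)\{a}))\{a} :: -b-> q4
  q4 = (rec X. b.a.b.(b.X)\{a})\{a} :: -b-> q5
  q5 = (a.b.(b.(rec X. b.a.b.(b.X)\{a}))\{a})\{a} :: (no moves)
Coarsest stable partition (strong bisimilarity classes):
  B0 = {p0}
  B1 = {p1}
  B2 = {p2, q4}
  B3 = {p3, q5}
  B4 = {q0}
  B5 = {q1}
  B6 = {q2}
  B7 = {q3}
p0 ∈ B0, q0 ∈ B4 → different blocks

NO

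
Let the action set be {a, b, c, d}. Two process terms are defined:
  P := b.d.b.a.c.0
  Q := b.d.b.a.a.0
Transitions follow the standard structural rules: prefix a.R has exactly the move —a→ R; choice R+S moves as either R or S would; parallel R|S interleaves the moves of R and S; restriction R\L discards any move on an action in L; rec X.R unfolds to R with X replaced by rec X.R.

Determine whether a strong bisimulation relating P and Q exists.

Reachable graph of P (6 states):
  m0 = b.d.b.a.c.0 | =b=> m1
  m1 = d.b.a.c.0 | =d=> m2
  m2 = b.a.c.0 | =b=> m3
  m3 = a.c.0 | =a=> m4
  m4 = c.0 | =c=> m5
  m5 = 0 | ·
Reachable graph of Q (6 states):
  n0 = b.d.b.a.a.0 | =b=> n1
  n1 = d.b.a.a.0 | =d=> n2
  n2 = b.a.a.0 | =b=> n3
  n3 = a.a.0 | =a=> n4
  n4 = a.0 | =a=> n5
  n5 = 0 | ·
Coarsest stable partition (strong bisimilarity classes):
  B0 = {m0}
  B1 = {m1}
  B2 = {m2}
  B3 = {m3}
  B4 = {m4}
  B5 = {m5, n5}
  B6 = {n0}
  B7 = {n1}
  B8 = {n2}
  B9 = {n3}
  B10 = {n4}
m0 ∈ B0, n0 ∈ B6 → different blocks

not bisimilar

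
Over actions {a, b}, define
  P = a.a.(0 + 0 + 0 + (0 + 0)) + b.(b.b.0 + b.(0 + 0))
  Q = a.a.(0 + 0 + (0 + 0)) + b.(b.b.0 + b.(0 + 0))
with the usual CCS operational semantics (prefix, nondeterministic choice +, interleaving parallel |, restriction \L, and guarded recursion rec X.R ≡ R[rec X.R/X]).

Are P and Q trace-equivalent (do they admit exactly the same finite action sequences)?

P's transition system — 7 states:
  p0 = a.a.(0 + 0 + 0 + (0 + 0)) + b.(b.b.0 + b.(0 + 0)) | =a=> p1, =b=> p2
  p1 = a.(0 + 0 + 0 + (0 + 0)) | =a=> p3
  p2 = b.b.0 + b.(0 + 0) | =b=> p4, =b=> p5
  p3 = 0 + 0 + 0 + (0 + 0) | (no moves)
  p4 = 0 + 0 | (no moves)
  p5 = b.0 | =b=> p6
  p6 = 0 | (no moves)
Q's transition system — 7 states:
  q0 = a.a.(0 + 0 + (0 + 0)) + b.(b.b.0 + b.(0 + 0)) | =a=> q1, =b=> q2
  q1 = a.(0 + 0 + (0 + 0)) | =a=> q3
  q2 = b.b.0 + b.(0 + 0) | =b=> q4, =b=> q5
  q3 = 0 + 0 + (0 + 0) | (no moves)
  q4 = 0 + 0 | (no moves)
  q5 = b.0 | =b=> q6
  q6 = 0 | (no moves)
Coarsest stable partition (strong bisimilarity classes):
  B0 = {p0, q0}
  B1 = {p2, q2}
  B2 = {p3, p4, p6, q3, q4, q6}
  B3 = {p5, q5}
  B4 = {p1, q1}
p0 ∈ B0, q0 ∈ B0 → same block
Bisimilar ⇒ trace-equivalent.

trace-equivalent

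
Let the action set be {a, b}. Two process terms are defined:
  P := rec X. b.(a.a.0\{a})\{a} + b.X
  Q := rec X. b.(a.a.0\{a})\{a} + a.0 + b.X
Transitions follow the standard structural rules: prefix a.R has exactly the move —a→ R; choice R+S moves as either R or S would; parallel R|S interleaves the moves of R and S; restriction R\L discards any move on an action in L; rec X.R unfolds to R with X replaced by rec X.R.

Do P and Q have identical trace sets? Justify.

Reachable graph of P (2 states):
  m0 = rec X. b.(a.a.0\{a})\{a} + b.X | ··b··> m0, ··b··> m1
  m1 = (a.a.0\{a})\{a} | ·
Reachable graph of Q (3 states):
  n0 = rec X. b.(a.a.0\{a})\{a} + a.0 + b.X | ··a··> n1, ··b··> n0, ··b··> n2
  n1 = 0 | ·
  n2 = (a.a.0\{a})\{a} | ·
Executing a from Q (initial set {n0}):
  step 1 (a): {n1}
  — Q admits the full trace.
Executing a from P (initial set {m0}):
  step 1 (a): ∅  — P cannot continue

traces(P) ≠ traces(Q) — witness ⟨a⟩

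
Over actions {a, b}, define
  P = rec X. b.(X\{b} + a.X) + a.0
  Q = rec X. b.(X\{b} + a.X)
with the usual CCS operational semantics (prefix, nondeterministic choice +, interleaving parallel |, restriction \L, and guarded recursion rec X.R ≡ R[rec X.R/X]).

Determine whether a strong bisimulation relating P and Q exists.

P's transition system — 4 states:
  p0 = rec X. b.(X\{b} + a.X) + a.0 ⊢ =a=> p1, =b=> p2
  p1 = 0 ⊢ (no moves)
  p2 = (rec X. b.(X\{b} + a.X) + a.0)\{b} + a.(rec X. b.(X\{b} + a.X) + a.0) ⊢ =a=> p0, =a=> p3
  p3 = 0\{b} ⊢ (no moves)
Q's transition system — 2 states:
  q0 = rec X. b.(X\{b} + a.X) ⊢ =b=> q1
  q1 = (rec X. b.(X\{b} + a.X))\{b} + a.(rec X. b.(X\{b} + a.X)) ⊢ =a=> q0
Bisimilarity quotient blocks:
  B0 = {p0}
  B1 = {p1, p3}
  B2 = {p2}
  B3 = {q0}
  B4 = {q1}
p0 ∈ B0, q0 ∈ B3 → different blocks

P ≁ Q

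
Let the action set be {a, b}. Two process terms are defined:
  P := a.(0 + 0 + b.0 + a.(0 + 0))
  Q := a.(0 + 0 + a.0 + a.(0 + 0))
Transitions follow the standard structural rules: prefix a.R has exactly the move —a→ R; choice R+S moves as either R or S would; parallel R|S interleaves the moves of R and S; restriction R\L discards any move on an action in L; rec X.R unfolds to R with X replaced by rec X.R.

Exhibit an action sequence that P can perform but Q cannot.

P's transition system — 4 states:
  s0 = a.(0 + 0 + b.0 + a.(0 + 0)) has moves ··a··> s1
  s1 = 0 + 0 + b.0 + a.(0 + 0) has moves ··a··> s2, ··b··> s3
  s2 = 0 + 0 has moves stopped
  s3 = 0 has moves stopped
Q's transition system — 4 states:
  t0 = a.(0 + 0 + a.0 + a.(0 + 0)) has moves ··a··> t1
  t1 = 0 + 0 + a.0 + a.(0 + 0) has moves ··a··> t2, ··a··> t3
  t2 = 0 has moves stopped
  t3 = 0 + 0 has moves stopped
Trace ⟨ab⟩ through P, begin at {s0}:
  [1] a ⇒ {s1}
  [2] b ⇒ {s3}
  ✓ P
Trace ⟨ab⟩ through Q, begin at {t0}:
  [1] a ⇒ {t1}
  [2] b ⇒ ∅ (Q stuck)

ab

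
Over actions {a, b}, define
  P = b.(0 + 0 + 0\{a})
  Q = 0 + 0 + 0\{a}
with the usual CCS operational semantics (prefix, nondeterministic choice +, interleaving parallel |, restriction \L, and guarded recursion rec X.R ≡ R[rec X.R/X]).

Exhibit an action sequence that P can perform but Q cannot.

b

LTS(P): 2 reachable states
  s0 = b.(0 + 0 + 0\{a}) :: =b=> s1
  s1 = 0 + 0 + 0\{a} :: stopped
LTS(Q): 1 reachable states
  t0 = 0 + 0 + 0\{a} :: stopped
Run σ = ⟨b⟩ on P: start {s0}
  step 1 (b): {s1}
  — P admits the full trace.
Run σ = ⟨b⟩ on Q: start {t0}
  step 1 (b): ∅ (Q stuck)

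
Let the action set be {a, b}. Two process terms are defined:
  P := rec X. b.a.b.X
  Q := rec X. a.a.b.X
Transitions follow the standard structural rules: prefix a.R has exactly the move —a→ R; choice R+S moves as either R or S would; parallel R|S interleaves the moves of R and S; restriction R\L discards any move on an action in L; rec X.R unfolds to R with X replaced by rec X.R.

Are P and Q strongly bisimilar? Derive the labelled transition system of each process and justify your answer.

not bisimilar

Reachable graph of P (3 states):
  u0 = rec X. b.a.b.X ⊢ -b-> u1
  u1 = a.b.(rec X. b.a.b.X) ⊢ -a-> u2
  u2 = b.(rec X. b.a.b.X) ⊢ -b-> u0
Reachable graph of Q (3 states):
  v0 = rec X. a.a.b.X ⊢ -a-> v1
  v1 = a.b.(rec X. a.a.b.X) ⊢ -a-> v2
  v2 = b.(rec X. a.a.b.X) ⊢ -b-> v0
Coarsest stable partition (strong bisimilarity classes):
  B0 = {u0}
  B1 = {u1}
  B2 = {u2}
  B3 = {v0}
  B4 = {v1}
  B5 = {v2}
u0 ∈ B0, v0 ∈ B3 → different blocks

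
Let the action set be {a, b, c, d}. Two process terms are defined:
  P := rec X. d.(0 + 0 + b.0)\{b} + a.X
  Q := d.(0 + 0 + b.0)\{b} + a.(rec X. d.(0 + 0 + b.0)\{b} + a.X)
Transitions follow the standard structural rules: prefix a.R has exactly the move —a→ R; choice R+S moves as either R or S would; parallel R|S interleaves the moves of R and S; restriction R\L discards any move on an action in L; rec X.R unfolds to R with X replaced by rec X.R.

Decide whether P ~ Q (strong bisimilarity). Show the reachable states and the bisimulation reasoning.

LTS(P): 2 reachable states
  u0 = rec X. d.(0 + 0 + b.0)\{b} + a.X → —a→ u0, —d→ u1
  u1 = (0 + 0 + b.0)\{b} → ∅
LTS(Q): 3 reachable states
  v0 = d.(0 + 0 + b.0)\{b} + a.(rec X. d.(0 + 0 + b.0)\{b} + a.X) → —a→ v1, —d→ v2
  v1 = rec X. d.(0 + 0 + b.0)\{b} + a.X → —a→ v1, —d→ v2
  v2 = (0 + 0 + b.0)\{b} → ∅
Coarsest stable partition (strong bisimilarity classes):
  B0 = {u0, v0, v1}
  B1 = {u1, v2}
u0 ∈ B0, v0 ∈ B0 → same block

P ~ Q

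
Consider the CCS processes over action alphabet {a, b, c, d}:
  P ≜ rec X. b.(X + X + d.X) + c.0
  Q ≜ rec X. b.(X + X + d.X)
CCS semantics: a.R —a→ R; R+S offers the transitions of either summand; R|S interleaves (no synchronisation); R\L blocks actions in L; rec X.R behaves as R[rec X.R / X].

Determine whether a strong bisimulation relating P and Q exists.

NO

LTS(P): 3 reachable states
  m0 = rec X. b.(X + X + d.X) + c.0 has moves =b=> m1, =c=> m2
  m1 = (rec X. b.(X + X + d.X) + c.0) + (rec X. b.(X + X + d.X) + c.0) + d.(rec X. b.(X + X + d.X) + c.0) has moves =b=> m1, =c=> m2, =d=> m0
  m2 = 0 has moves ∅
LTS(Q): 2 reachable states
  n0 = rec X. b.(X + X + d.X) has moves =b=> n1
  n1 = (rec X. b.(X + X + d.X)) + (rec X. b.(X + X + d.X)) + d.(rec X. b.(X + X + d.X)) has moves =b=> n1, =d=> n0
Coarsest stable partition (strong bisimilarity classes):
  B0 = {m0}
  B1 = {m1}
  B2 = {m2}
  B3 = {n0}
  B4 = {n1}
m0 ∈ B0, n0 ∈ B3 → different blocks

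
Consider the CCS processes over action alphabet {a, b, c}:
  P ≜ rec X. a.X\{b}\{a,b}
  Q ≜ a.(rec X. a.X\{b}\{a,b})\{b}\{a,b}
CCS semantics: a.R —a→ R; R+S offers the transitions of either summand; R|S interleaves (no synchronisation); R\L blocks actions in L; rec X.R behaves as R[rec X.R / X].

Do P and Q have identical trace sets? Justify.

LTS(P): 2 reachable states
  s0 = rec X. a.X\{b}\{a,b} :: ··a··> s1
  s1 = (rec X. a.X\{b}\{a,b})\{b}\{a,b} :: ∅
LTS(Q): 2 reachable states
  t0 = a.(rec X. a.X\{b}\{a,b})\{b}\{a,b} :: ··a··> t1
  t1 = (rec X. a.X\{b}\{a,b})\{b}\{a,b} :: ∅
Partition-refinement fixed point:
  B0 = {s0, t0}
  B1 = {s1, t1}
s0 ∈ B0, t0 ∈ B0 → same block
Bisimilar ⇒ trace-equivalent.

YES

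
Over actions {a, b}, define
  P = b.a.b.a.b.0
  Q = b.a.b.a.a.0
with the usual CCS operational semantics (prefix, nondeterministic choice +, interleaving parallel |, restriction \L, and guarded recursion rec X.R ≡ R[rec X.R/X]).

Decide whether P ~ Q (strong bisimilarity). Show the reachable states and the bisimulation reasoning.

not bisimilar

Reachable graph of P (6 states):
  u0 = b.a.b.a.b.0 has moves =b=> u1
  u1 = a.b.a.b.0 has moves =a=> u2
  u2 = b.a.b.0 has moves =b=> u3
  u3 = a.b.0 has moves =a=> u4
  u4 = b.0 has moves =b=> u5
  u5 = 0 has moves ∅
Reachable graph of Q (6 states):
  v0 = b.a.b.a.a.0 has moves =b=> v1
  v1 = a.b.a.a.0 has moves =a=> v2
  v2 = b.a.a.0 has moves =b=> v3
  v3 = a.a.0 has moves =a=> v4
  v4 = a.0 has moves =a=> v5
  v5 = 0 has moves ∅
Coarsest stable partition (strong bisimilarity classes):
  B0 = {u0}
  B1 = {u1}
  B2 = {u2}
  B3 = {u3}
  B4 = {u4}
  B5 = {u5, v5}
  B6 = {v0}
  B7 = {v1}
  B8 = {v2}
  B9 = {v3}
  B10 = {v4}
u0 ∈ B0, v0 ∈ B6 → different blocks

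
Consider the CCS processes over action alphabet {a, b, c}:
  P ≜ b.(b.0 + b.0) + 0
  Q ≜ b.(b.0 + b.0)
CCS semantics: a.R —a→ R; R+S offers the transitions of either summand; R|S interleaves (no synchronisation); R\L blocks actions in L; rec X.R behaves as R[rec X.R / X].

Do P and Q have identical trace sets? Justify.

traces(P) = traces(Q)

Reachable graph of P (3 states):
  s0 = b.(b.0 + b.0) + 0 | -b-> s1
  s1 = b.0 + b.0 | -b-> s2
  s2 = 0 | stopped
Reachable graph of Q (3 states):
  t0 = b.(b.0 + b.0) | -b-> t1
  t1 = b.0 + b.0 | -b-> t2
  t2 = 0 | stopped
Bisimilarity quotient blocks:
  B0 = {s0, t0}
  B1 = {s1, t1}
  B2 = {s2, t2}
s0 ∈ B0, t0 ∈ B0 → same block
Bisimilar ⇒ trace-equivalent.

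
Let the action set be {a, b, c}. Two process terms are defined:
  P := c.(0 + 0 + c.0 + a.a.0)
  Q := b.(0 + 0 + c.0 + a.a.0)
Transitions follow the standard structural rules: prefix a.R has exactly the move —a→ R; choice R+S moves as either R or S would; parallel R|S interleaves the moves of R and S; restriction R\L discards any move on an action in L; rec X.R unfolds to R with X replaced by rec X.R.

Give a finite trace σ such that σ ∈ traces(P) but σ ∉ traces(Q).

Reachable graph of P (4 states):
  p0 = c.(0 + 0 + c.0 + a.a.0) → —c→ p1
  p1 = 0 + 0 + c.0 + a.a.0 → —a→ p2, —c→ p3
  p2 = a.0 → —a→ p3
  p3 = 0 → deadlocked
Reachable graph of Q (4 states):
  q0 = b.(0 + 0 + c.0 + a.a.0) → —b→ q1
  q1 = 0 + 0 + c.0 + a.a.0 → —a→ q2, —c→ q3
  q2 = a.0 → —a→ q3
  q3 = 0 → deadlocked
Run σ = ⟨c⟩ on P: start {p0}
  step 1 (c): {p1}
  P completes σ.
Run σ = ⟨c⟩ on Q: start {q0}
  step 1 (c): ∅ (Q stuck)

c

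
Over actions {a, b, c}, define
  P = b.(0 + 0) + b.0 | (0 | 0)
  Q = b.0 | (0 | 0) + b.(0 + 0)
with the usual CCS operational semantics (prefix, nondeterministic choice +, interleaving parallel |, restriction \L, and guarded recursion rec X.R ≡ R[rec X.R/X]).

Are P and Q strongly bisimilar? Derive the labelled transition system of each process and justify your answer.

P ~ Q

P's transition system — 3 states:
  s0 = b.(0 + 0) + b.0 | (0 | 0) ⊢ ··b··> s1, ··b··> s2
  s1 = 0 + 0 ⊢ deadlocked
  s2 = 0 | (0 | 0) ⊢ deadlocked
Q's transition system — 3 states:
  t0 = b.0 | (0 | 0) + b.(0 + 0) ⊢ ··b··> t1, ··b··> t2
  t1 = 0 + 0 ⊢ deadlocked
  t2 = 0 | (0 | 0) ⊢ deadlocked
Partition-refinement fixed point:
  B0 = {s0, t0}
  B1 = {s1, s2, t1, t2}
s0 ∈ B0, t0 ∈ B0 → same block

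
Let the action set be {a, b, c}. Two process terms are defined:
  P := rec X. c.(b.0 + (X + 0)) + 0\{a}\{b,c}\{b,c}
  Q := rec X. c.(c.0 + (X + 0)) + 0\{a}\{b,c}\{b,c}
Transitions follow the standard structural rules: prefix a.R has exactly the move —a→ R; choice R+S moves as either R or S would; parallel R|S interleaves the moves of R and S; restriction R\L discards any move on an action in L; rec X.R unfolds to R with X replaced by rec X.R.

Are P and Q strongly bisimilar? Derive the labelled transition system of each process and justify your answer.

NO

Reachable graph of P (3 states):
  s0 = rec X. c.(b.0 + (X + 0)) + 0\{a}\{b,c}\{b,c} :: ··c··> s1
  s1 = b.0 + ((rec X. c.(b.0 + (X + 0)) + 0\{a}\{b,c}\{b,c}) + 0) :: ··b··> s2, ··c··> s1
  s2 = 0 :: ·
Reachable graph of Q (3 states):
  t0 = rec X. c.(c.0 + (X + 0)) + 0\{a}\{b,c}\{b,c} :: ··c··> t1
  t1 = c.0 + ((rec X. c.(c.0 + (X + 0)) + 0\{a}\{b,c}\{b,c}) + 0) :: ··c··> t1, ··c··> t2
  t2 = 0 :: ·
Coarsest stable partition (strong bisimilarity classes):
  B0 = {s0}
  B1 = {s1}
  B2 = {s2, t2}
  B3 = {t0}
  B4 = {t1}
s0 ∈ B0, t0 ∈ B3 → different blocks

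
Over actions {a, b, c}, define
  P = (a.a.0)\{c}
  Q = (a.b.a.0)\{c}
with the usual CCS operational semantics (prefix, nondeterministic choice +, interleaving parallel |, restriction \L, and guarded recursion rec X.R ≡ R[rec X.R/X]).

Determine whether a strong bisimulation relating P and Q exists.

NO

Reachable graph of P (3 states):
  u0 = (a.a.0)\{c} → -a-> u1
  u1 = (a.0)\{c} → -a-> u2
  u2 = 0\{c} → deadlocked
Reachable graph of Q (4 states):
  v0 = (a.b.a.0)\{c} → -a-> v1
  v1 = (b.a.0)\{c} → -b-> v2
  v2 = (a.0)\{c} → -a-> v3
  v3 = 0\{c} → deadlocked
Bisimilarity quotient blocks:
  B0 = {u0}
  B1 = {u1, v2}
  B2 = {u2, v3}
  B3 = {v0}
  B4 = {v1}
u0 ∈ B0, v0 ∈ B3 → different blocks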